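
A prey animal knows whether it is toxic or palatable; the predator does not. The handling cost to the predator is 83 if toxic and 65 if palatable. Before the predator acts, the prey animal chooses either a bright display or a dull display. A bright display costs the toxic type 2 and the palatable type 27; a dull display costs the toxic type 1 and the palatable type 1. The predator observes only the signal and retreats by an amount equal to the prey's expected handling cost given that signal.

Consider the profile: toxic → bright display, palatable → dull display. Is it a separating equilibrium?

Yes

Under separation the predator infers type exactly: bright display → toxic (pays 83), dull display → palatable (pays 65).
Toxic: bright display gives 83 − 2 = 81; dull display gives 65 − 1 = 64. No deviation. ✓
Palatable: dull display gives 65 − 1 = 64; bright display gives 83 − 27 = 56. No deviation. ✓
Neither type gains from mimicking the other.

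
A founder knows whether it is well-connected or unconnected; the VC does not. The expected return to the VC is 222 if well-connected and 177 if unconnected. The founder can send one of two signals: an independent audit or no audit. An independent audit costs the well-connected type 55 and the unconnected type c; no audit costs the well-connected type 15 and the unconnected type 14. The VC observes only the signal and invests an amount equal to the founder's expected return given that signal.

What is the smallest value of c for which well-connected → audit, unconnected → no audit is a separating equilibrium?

Under separation: audit → well-connected (pays 222); no audit → unconnected (pays 177).
Well-connected: 222 − 55 = 167 ≥ 177 − 15 = 162. Holds regardless of c. ✓
Unconnected: 177 − 14 ≥ 222 − c, so c ≥ 222 − 163 = 59.

59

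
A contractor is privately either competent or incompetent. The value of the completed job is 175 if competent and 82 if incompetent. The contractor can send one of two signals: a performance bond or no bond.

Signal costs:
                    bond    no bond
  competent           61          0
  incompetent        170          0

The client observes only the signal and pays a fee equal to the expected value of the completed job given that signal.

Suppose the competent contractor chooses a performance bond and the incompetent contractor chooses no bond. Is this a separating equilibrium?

Yes

If types separate, bond earns payment 175 and no bond earns 82.
Competent: bond gives 175 − 61 = 114; no bond gives 82 − 0 = 82. No deviation. ✓
Incompetent: no bond gives 82 − 0 = 82; bond gives 175 − 170 = 5. No deviation. ✓
Both incentive constraints hold.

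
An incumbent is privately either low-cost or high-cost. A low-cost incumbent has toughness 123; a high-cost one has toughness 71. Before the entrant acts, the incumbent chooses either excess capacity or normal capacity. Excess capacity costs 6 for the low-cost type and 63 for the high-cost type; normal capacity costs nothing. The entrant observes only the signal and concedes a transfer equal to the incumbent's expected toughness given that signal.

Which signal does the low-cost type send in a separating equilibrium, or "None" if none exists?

excess capacity

Try low-cost → excess capacity, high-cost → normal capacity:
  If types separate, excess capacity earns payment 123 and normal capacity earns 71.
  Low-cost: excess capacity gives 123 − 6 = 117; normal capacity gives 71 − 0 = 71. No deviation. ✓
  High-cost: normal capacity gives 71 − 0 = 71; excess capacity gives 123 − 63 = 60. No deviation. ✓
Both hold — the low-cost type sends excess capacity.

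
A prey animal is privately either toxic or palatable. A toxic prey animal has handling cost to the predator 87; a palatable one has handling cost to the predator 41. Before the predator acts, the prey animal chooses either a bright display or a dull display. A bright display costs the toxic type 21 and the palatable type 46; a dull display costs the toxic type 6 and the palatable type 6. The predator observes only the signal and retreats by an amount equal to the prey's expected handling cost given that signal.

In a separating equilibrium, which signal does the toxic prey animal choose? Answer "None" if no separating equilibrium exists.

Try toxic → bright display, palatable → dull display:
  Under separation the predator infers type exactly: bright display → toxic (pays 87), dull display → palatable (pays 41).
  Toxic: bright display gives 87 − 21 = 66; dull display gives 41 − 6 = 35. No deviation. ✓
  Palatable: dull display gives 41 − 6 = 35; bright display gives 87 − 46 = 41. Would deviate. ✗
Try toxic → dull display, palatable → bright display:
  Under separation the predator infers type exactly: dull display → toxic (pays 87), bright display → palatable (pays 41).
  Toxic: dull display gives 87 − 6 = 81; bright display gives 41 − 21 = 20. No deviation. ✓
  Palatable: bright display gives 41 − 46 = -5; dull display gives 87 − 6 = 81. Would deviate. ✗
Neither assignment is incentive-compatible.

None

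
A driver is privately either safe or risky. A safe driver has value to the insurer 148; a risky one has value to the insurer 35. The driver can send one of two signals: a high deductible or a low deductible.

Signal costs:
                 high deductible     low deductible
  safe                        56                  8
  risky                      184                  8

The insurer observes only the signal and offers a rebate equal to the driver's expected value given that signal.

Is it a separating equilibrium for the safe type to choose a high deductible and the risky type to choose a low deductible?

Yes

If types separate, high deductible earns payment 148 and low deductible earns 35.
Safe: high deductible gives 148 − 56 = 92; low deductible gives 35 − 8 = 27. No deviation. ✓
Risky: low deductible gives 35 − 8 = 27; high deductible gives 148 − 184 = -36. No deviation. ✓
Both incentive constraints hold.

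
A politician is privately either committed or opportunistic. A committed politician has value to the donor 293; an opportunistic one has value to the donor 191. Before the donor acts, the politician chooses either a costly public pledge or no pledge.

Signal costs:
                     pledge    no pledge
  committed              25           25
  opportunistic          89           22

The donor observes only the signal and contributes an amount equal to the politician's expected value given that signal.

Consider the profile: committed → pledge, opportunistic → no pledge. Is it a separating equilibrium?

If types separate, pledge earns payment 293 and no pledge earns 191.
Committed: pledge gives 293 − 25 = 268; no pledge gives 191 − 25 = 166. No deviation. ✓
Opportunistic: no pledge gives 191 − 22 = 169; pledge gives 293 − 89 = 204. Would deviate. ✗

No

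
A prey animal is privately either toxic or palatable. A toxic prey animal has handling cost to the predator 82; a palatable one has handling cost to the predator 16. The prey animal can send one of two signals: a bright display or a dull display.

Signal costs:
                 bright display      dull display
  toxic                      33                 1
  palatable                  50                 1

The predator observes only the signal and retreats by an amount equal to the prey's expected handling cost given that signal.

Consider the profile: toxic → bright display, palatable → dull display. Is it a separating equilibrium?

If types separate, bright display earns payment 82 and dull display earns 16.
Toxic: bright display gives 82 − 33 = 49; dull display gives 16 − 1 = 15. No deviation. ✓
Palatable: dull display gives 16 − 1 = 15; bright display gives 82 − 50 = 32. Would deviate. ✗

No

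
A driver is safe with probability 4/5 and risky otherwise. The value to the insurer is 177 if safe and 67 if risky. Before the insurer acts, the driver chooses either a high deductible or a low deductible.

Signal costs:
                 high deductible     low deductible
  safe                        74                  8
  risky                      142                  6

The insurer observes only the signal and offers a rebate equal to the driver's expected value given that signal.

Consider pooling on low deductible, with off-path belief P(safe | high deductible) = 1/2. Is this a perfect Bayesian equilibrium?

On the equilibrium path (low deductible) the insurer holds the prior 4/5 and pays 4/5·177 + 1/5·67 = 155. Off-path (high deductible) belief 1/2 gives 1/2·177 + 1/2·67 = 122.
Safe: low deductible gives 155 − 8 = 147; high deductible gives 122 − 74 = 48. Stays. ✓
Risky: low deductible gives 155 − 6 = 149; high deductible gives 122 − 142 = -20. Stays. ✓
Beliefs are Bayes-consistent on-path and both types best-respond.

Yes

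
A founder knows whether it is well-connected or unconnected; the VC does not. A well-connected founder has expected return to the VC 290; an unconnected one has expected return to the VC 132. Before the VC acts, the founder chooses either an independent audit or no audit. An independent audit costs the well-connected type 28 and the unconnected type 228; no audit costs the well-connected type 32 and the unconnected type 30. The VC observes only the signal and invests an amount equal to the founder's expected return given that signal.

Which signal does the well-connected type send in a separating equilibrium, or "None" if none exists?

audit

Try well-connected → audit, unconnected → no audit:
  If types separate, audit earns payment 290 and no audit earns 132.
  Well-connected: audit gives 290 − 28 = 262; no audit gives 132 − 32 = 100. No deviation. ✓
  Unconnected: no audit gives 132 − 30 = 102; audit gives 290 − 228 = 62. No deviation. ✓
Both hold — the well-connected type sends audit.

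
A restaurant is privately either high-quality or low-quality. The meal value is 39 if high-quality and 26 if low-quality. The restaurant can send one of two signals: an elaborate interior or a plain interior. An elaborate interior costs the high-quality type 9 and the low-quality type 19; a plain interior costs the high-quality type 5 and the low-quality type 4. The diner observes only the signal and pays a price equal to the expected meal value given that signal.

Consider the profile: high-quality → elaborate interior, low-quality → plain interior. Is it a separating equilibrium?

Yes

Under separation the diner infers type exactly: elaborate interior → high-quality (pays 39), plain interior → low-quality (pays 26).
High-quality: elaborate interior gives 39 − 9 = 30; plain interior gives 26 − 5 = 21. No deviation. ✓
Low-quality: plain interior gives 26 − 4 = 22; elaborate interior gives 39 − 19 = 20. No deviation. ✓
Neither type gains from mimicking the other.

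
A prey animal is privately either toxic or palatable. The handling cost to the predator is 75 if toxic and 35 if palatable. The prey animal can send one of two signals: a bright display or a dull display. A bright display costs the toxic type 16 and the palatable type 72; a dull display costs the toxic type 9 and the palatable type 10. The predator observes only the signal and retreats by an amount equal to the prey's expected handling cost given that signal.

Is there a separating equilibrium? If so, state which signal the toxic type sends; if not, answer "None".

bright display

Try toxic → bright display, palatable → dull display:
  If types separate, bright display earns payment 75 and dull display earns 35.
  Toxic: bright display gives 75 − 16 = 59; dull display gives 35 − 9 = 26. No deviation. ✓
  Palatable: dull display gives 35 − 10 = 25; bright display gives 75 − 72 = 3. No deviation. ✓
Both hold — the toxic type sends bright display.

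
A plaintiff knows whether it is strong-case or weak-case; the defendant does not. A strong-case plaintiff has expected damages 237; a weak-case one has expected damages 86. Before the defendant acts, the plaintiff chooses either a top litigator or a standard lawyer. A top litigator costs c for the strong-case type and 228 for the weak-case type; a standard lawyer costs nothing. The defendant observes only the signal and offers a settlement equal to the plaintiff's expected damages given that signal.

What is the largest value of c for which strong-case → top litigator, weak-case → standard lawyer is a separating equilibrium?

Under separation: top litigator → strong-case (pays 237); standard lawyer → weak-case (pays 86).
Weak-case: 86 − 0 = 86 ≥ 237 − 228 = 9. Holds regardless of c. ✓
Strong-case: 237 − c ≥ 86 − 0, so c ≤ 237 − 86 = 151.

151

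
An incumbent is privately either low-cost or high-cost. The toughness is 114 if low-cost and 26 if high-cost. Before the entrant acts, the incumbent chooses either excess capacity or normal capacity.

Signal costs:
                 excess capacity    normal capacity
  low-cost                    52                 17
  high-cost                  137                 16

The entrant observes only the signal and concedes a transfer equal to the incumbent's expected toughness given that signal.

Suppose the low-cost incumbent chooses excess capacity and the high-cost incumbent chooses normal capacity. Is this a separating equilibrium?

Under separation the entrant infers type exactly: excess capacity → low-cost (pays 114), normal capacity → high-cost (pays 26).
Low-cost: excess capacity gives 114 − 52 = 62; normal capacity gives 26 − 17 = 9. No deviation. ✓
High-cost: normal capacity gives 26 − 16 = 10; excess capacity gives 114 − 137 = -23. No deviation. ✓
Neither type gains from mimicking the other.

Yes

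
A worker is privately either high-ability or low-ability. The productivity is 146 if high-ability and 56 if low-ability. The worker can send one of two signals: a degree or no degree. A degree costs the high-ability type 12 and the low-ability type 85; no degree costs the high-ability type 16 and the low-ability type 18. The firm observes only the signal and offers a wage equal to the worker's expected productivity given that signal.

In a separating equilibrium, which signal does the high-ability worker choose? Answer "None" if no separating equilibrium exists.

Try high-ability → degree, low-ability → no degree:
  If types separate, degree earns payment 146 and no degree earns 56.
  High-ability: degree gives 146 − 12 = 134; no degree gives 56 − 16 = 40. No deviation. ✓
  Low-ability: no degree gives 56 − 18 = 38; degree gives 146 − 85 = 61. Would deviate. ✗
Try high-ability → no degree, low-ability → degree:
  If types separate, no degree earns payment 146 and degree earns 56.
  High-ability: no degree gives 146 − 16 = 130; degree gives 56 − 12 = 44. No deviation. ✓
  Low-ability: degree gives 56 − 85 = -29; no degree gives 146 − 18 = 128. Would deviate. ✗
Neither assignment is incentive-compatible.

None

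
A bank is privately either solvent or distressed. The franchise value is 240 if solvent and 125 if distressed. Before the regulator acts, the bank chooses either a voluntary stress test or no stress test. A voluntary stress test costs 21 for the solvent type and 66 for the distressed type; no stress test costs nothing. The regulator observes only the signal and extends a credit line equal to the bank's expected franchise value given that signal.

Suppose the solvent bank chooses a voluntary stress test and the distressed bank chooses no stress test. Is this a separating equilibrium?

No

Under separation the regulator infers type exactly: stress test → solvent (pays 240), no stress test → distressed (pays 125).
Solvent: stress test gives 240 − 21 = 219; no stress test gives 125 − 0 = 125. No deviation. ✓
Distressed: no stress test gives 125 − 0 = 125; stress test gives 240 − 66 = 174. Would deviate. ✗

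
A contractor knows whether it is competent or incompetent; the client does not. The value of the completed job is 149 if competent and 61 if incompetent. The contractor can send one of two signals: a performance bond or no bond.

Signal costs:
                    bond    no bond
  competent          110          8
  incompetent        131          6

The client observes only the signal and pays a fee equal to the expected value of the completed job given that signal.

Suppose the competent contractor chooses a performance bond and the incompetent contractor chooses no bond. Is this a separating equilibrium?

No

If types separate, bond earns payment 149 and no bond earns 61.
Competent: bond gives 149 − 110 = 39; no bond gives 61 − 8 = 53. Would deviate. ✗
Incompetent: no bond gives 61 − 6 = 55; bond gives 149 − 131 = 18. No deviation. ✓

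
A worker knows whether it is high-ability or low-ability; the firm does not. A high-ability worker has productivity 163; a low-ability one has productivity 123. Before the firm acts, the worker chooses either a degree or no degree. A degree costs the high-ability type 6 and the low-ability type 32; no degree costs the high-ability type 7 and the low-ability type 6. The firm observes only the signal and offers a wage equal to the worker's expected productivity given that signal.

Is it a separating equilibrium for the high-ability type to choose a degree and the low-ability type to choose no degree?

No

If types separate, degree earns payment 163 and no degree earns 123.
High-ability: degree gives 163 − 6 = 157; no degree gives 123 − 7 = 116. No deviation. ✓
Low-ability: no degree gives 123 − 6 = 117; degree gives 163 − 32 = 131. Would deviate. ✗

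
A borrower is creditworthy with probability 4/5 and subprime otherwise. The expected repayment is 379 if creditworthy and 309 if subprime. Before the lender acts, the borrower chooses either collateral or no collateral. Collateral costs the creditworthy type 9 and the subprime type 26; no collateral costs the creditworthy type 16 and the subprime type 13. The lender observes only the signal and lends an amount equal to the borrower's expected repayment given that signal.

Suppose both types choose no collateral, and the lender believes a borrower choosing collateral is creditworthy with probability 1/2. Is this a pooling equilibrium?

Yes

On the equilibrium path (no collateral) the lender holds the prior 4/5 and pays 4/5·379 + 1/5·309 = 365. Off-path (collateral) belief 1/2 gives 1/2·379 + 1/2·309 = 344.
Creditworthy: no collateral gives 365 − 16 = 349; collateral gives 344 − 9 = 335. Stays. ✓
Subprime: no collateral gives 365 − 13 = 352; collateral gives 344 − 26 = 318. Stays. ✓
Beliefs are Bayes-consistent on-path and both types best-respond.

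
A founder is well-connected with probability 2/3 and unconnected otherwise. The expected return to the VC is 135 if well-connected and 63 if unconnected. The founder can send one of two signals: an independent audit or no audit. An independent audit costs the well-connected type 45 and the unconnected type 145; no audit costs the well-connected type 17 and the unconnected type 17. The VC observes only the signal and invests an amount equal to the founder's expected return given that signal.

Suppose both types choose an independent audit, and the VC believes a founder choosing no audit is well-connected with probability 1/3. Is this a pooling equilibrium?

At the pooled signal (audit) the VC holds the prior 2/3 and pays 2/3·135 + 1/3·63 = 111. Off-path (no audit) belief 1/3 gives 1/3·135 + 2/3·63 = 87.
Well-connected: audit gives 111 − 45 = 66; no audit gives 87 − 17 = 70. Deviates. ✗
Unconnected: audit gives 111 − 145 = -34; no audit gives 87 − 17 = 70. Deviates. ✗

No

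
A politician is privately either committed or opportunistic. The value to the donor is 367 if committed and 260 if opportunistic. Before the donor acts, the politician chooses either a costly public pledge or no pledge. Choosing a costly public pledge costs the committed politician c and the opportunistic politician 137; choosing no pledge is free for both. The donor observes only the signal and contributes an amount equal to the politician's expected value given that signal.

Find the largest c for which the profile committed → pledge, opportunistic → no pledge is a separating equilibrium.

107

Under separation: pledge → committed (pays 367); no pledge → opportunistic (pays 260).
Opportunistic: 260 − 0 = 260 ≥ 367 − 137 = 230. Holds regardless of c. ✓
Committed: 367 − c ≥ 260 − 0, so c ≤ 367 − 260 = 107.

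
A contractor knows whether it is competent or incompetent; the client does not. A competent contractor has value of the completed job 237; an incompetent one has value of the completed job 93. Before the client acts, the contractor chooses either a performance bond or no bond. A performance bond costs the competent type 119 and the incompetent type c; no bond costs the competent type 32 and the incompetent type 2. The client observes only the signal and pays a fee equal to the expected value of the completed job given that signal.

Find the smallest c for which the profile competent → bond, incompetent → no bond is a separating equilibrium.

146

Under separation: bond → competent (pays 237); no bond → incompetent (pays 93).
Competent: 237 − 119 = 118 ≥ 93 − 32 = 61. Holds regardless of c. ✓
Incompetent: 93 − 2 ≥ 237 − c, so c ≥ 237 − 91 = 146.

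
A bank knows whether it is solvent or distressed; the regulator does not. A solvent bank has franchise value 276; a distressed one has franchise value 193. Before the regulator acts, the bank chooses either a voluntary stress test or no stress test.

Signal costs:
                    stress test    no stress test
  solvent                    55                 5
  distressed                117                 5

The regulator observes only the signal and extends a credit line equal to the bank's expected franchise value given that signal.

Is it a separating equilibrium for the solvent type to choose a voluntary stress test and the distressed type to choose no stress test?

If types separate, stress test earns payment 276 and no stress test earns 193.
Solvent: stress test gives 276 − 55 = 221; no stress test gives 193 − 5 = 188. No deviation. ✓
Distressed: no stress test gives 193 − 5 = 188; stress test gives 276 − 117 = 159. No deviation. ✓
Both incentive constraints hold.

Yes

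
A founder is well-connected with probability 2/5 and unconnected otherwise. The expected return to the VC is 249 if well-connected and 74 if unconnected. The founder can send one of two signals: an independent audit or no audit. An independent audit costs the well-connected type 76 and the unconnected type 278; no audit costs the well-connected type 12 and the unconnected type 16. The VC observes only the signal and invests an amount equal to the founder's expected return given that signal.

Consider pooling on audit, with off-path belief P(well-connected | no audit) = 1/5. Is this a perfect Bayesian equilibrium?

No

At the pooled signal (audit) the VC holds the prior 2/5 and pays 2/5·249 + 3/5·74 = 144. Off-path (no audit) belief 1/5 gives 1/5·249 + 4/5·74 = 109.
Well-connected: audit gives 144 − 76 = 68; no audit gives 109 − 12 = 97. Deviates. ✗
Unconnected: audit gives 144 − 278 = -134; no audit gives 109 − 16 = 93. Deviates. ✗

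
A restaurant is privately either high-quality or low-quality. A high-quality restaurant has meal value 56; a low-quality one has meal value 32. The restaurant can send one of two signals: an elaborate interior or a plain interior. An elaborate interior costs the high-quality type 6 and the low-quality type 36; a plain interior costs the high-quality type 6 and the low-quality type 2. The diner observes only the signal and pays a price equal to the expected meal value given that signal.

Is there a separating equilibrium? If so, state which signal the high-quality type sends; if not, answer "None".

elaborate interior

Try high-quality → elaborate interior, low-quality → plain interior:
  Under separation the diner infers type exactly: elaborate interior → high-quality (pays 56), plain interior → low-quality (pays 32).
  High-quality: elaborate interior gives 56 − 6 = 50; plain interior gives 32 − 6 = 26. No deviation. ✓
  Low-quality: plain interior gives 32 − 2 = 30; elaborate interior gives 56 − 36 = 20. No deviation. ✓
Both hold — the high-quality type sends elaborate interior.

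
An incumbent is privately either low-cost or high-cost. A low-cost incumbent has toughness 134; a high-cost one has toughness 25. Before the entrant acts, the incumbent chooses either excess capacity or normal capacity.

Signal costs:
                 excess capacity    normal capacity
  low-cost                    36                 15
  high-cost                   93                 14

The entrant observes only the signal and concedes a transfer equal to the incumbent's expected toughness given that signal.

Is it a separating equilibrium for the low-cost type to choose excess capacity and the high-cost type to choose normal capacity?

No

Under separation the entrant infers type exactly: excess capacity → low-cost (pays 134), normal capacity → high-cost (pays 25).
Low-cost: excess capacity gives 134 − 36 = 98; normal capacity gives 25 − 15 = 10. No deviation. ✓
High-cost: normal capacity gives 25 − 14 = 11; excess capacity gives 134 − 93 = 41. Would deviate. ✗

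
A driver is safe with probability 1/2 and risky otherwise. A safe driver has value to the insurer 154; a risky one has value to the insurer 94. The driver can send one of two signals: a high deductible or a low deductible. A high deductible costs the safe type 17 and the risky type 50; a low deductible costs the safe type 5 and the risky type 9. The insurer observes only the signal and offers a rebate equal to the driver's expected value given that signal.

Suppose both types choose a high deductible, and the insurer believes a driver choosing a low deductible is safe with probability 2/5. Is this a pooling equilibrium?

At the pooled signal (high deductible) the insurer holds the prior 1/2 and pays 1/2·154 + 1/2·94 = 124. Off-path (low deductible) belief 2/5 gives 2/5·154 + 3/5·94 = 118.
Safe: high deductible gives 124 − 17 = 107; low deductible gives 118 − 5 = 113. Deviates. ✗
Risky: high deductible gives 124 − 50 = 74; low deductible gives 118 − 9 = 109. Deviates. ✗

No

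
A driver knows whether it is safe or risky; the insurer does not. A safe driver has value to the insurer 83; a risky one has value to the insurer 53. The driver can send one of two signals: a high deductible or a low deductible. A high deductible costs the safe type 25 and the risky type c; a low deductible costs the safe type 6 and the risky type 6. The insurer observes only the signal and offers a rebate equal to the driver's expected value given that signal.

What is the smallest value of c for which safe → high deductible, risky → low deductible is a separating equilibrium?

Under separation: high deductible → safe (pays 83); low deductible → risky (pays 53).
Safe: 83 − 25 = 58 ≥ 53 − 6 = 47. Holds regardless of c. ✓
Risky: 53 − 6 ≥ 83 − c, so c ≥ 83 − 47 = 36.

36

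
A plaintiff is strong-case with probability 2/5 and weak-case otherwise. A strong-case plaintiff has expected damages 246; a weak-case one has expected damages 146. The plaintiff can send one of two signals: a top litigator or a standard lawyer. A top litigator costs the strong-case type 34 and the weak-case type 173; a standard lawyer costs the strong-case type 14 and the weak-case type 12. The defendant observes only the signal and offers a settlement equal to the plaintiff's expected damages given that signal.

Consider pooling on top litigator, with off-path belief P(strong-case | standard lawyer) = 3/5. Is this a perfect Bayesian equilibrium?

At the pooled signal (top litigator) the defendant holds the prior 2/5 and pays 2/5·246 + 3/5·146 = 186. Off-path (standard lawyer) belief 3/5 gives 3/5·246 + 2/5·146 = 206.
Strong-case: top litigator gives 186 − 34 = 152; standard lawyer gives 206 − 14 = 192. Deviates. ✗
Weak-case: top litigator gives 186 − 173 = 13; standard lawyer gives 206 − 12 = 194. Deviates. ✗

No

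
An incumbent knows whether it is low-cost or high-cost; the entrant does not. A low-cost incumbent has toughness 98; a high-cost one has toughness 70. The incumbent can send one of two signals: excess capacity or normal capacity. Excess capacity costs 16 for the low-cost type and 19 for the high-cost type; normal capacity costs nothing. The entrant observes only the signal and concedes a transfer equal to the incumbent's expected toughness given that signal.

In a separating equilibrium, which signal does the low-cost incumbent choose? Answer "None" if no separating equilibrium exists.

None

Try low-cost → excess capacity, high-cost → normal capacity:
  Under separation the entrant infers type exactly: excess capacity → low-cost (pays 98), normal capacity → high-cost (pays 70).
  Low-cost: excess capacity gives 98 − 16 = 82; normal capacity gives 70 − 0 = 70. No deviation. ✓
  High-cost: normal capacity gives 70 − 0 = 70; excess capacity gives 98 − 19 = 79. Would deviate. ✗
Try low-cost → normal capacity, high-cost → excess capacity:
  Under separation the entrant infers type exactly: normal capacity → low-cost (pays 98), excess capacity → high-cost (pays 70).
  Low-cost: normal capacity gives 98 − 0 = 98; excess capacity gives 70 − 16 = 54. No deviation. ✓
  High-cost: excess capacity gives 70 − 19 = 51; normal capacity gives 98 − 0 = 98. Would deviate. ✗
Neither assignment is incentive-compatible.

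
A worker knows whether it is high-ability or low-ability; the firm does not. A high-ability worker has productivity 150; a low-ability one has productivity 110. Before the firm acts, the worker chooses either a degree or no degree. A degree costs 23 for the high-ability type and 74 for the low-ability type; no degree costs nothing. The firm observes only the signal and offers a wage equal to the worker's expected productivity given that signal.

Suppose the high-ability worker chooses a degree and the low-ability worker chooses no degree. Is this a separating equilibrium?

Yes

If types separate, degree earns payment 150 and no degree earns 110.
High-ability: degree gives 150 − 23 = 127; no degree gives 110 − 0 = 110. No deviation. ✓
Low-ability: no degree gives 110 − 0 = 110; degree gives 150 − 74 = 76. No deviation. ✓
Both incentive constraints hold.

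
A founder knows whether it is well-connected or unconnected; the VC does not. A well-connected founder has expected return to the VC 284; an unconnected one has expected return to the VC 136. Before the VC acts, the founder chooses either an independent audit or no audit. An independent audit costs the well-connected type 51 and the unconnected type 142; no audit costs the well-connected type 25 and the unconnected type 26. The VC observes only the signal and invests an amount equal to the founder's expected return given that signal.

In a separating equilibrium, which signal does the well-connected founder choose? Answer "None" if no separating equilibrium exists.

Try well-connected → audit, unconnected → no audit:
  If types separate, audit earns payment 284 and no audit earns 136.
  Well-connected: audit gives 284 − 51 = 233; no audit gives 136 − 25 = 111. No deviation. ✓
  Unconnected: no audit gives 136 − 26 = 110; audit gives 284 − 142 = 142. Would deviate. ✗
Try well-connected → no audit, unconnected → audit:
  If types separate, no audit earns payment 284 and audit earns 136.
  Well-connected: no audit gives 284 − 25 = 259; audit gives 136 − 51 = 85. No deviation. ✓
  Unconnected: audit gives 136 − 142 = -6; no audit gives 284 − 26 = 258. Would deviate. ✗
Neither assignment is incentive-compatible.

None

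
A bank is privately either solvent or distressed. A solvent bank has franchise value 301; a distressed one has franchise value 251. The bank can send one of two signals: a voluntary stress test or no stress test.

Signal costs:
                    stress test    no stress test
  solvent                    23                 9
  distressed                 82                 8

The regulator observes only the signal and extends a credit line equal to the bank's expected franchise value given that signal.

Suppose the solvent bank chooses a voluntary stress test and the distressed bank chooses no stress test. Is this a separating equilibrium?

Yes

Under separation the regulator infers type exactly: stress test → solvent (pays 301), no stress test → distressed (pays 251).
Solvent: stress test gives 301 − 23 = 278; no stress test gives 251 − 9 = 242. No deviation. ✓
Distressed: no stress test gives 251 − 8 = 243; stress test gives 301 − 82 = 219. No deviation. ✓
Both incentive constraints hold.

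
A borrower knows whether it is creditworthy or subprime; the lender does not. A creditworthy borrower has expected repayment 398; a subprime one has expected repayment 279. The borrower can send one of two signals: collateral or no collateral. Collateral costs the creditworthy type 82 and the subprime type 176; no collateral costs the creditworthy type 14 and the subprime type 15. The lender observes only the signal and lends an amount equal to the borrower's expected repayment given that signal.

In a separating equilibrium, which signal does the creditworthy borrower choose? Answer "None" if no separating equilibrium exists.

collateral

Try creditworthy → collateral, subprime → no collateral:
  If types separate, collateral earns payment 398 and no collateral earns 279.
  Creditworthy: collateral gives 398 − 82 = 316; no collateral gives 279 − 14 = 265. No deviation. ✓
  Subprime: no collateral gives 279 − 15 = 264; collateral gives 398 − 176 = 222. No deviation. ✓
Both hold — the creditworthy type sends collateral.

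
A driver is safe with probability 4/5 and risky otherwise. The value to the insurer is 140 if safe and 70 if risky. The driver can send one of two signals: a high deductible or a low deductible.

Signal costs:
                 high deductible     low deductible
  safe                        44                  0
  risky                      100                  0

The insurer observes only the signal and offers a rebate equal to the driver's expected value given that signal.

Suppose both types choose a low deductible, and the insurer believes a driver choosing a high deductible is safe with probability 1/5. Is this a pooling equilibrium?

Yes

At the pooled signal (low deductible) the insurer holds the prior 4/5 and pays 4/5·140 + 1/5·70 = 126. Off-path (high deductible) belief 1/5 gives 1/5·140 + 4/5·70 = 84.
Safe: low deductible gives 126 − 0 = 126; high deductible gives 84 − 44 = 40. Stays. ✓
Risky: low deductible gives 126 − 0 = 126; high deductible gives 84 − 100 = -16. Stays. ✓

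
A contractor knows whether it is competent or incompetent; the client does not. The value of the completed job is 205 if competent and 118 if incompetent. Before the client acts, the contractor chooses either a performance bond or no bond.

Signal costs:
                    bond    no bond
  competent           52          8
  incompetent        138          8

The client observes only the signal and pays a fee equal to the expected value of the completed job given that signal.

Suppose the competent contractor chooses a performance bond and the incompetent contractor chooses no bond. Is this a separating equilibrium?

If types separate, bond earns payment 205 and no bond earns 118.
Competent: bond gives 205 − 52 = 153; no bond gives 118 − 8 = 110. No deviation. ✓
Incompetent: no bond gives 118 − 8 = 110; bond gives 205 − 138 = 67. No deviation. ✓
Neither type gains from mimicking the other.

Yes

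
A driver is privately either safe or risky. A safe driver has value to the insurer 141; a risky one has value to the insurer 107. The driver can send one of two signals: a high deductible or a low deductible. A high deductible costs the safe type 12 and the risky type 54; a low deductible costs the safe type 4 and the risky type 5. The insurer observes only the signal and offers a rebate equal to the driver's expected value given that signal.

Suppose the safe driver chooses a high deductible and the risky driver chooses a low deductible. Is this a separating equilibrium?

Yes

If types separate, high deductible earns payment 141 and low deductible earns 107.
Safe: high deductible gives 141 − 12 = 129; low deductible gives 107 − 4 = 103. No deviation. ✓
Risky: low deductible gives 107 − 5 = 102; high deductible gives 141 − 54 = 87. No deviation. ✓
Both incentive constraints hold.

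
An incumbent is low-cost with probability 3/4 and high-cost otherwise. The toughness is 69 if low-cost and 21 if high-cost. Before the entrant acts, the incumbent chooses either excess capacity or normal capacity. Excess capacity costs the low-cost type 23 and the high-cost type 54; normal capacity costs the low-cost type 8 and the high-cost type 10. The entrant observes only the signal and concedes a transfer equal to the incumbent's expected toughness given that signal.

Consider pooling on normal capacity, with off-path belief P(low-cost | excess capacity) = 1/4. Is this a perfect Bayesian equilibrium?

On the equilibrium path (normal capacity) the entrant holds the prior 3/4 and pays 3/4·69 + 1/4·21 = 57. Off-path (excess capacity) belief 1/4 gives 1/4·69 + 3/4·21 = 33.
Low-cost: normal capacity gives 57 − 8 = 49; excess capacity gives 33 − 23 = 10. Stays. ✓
High-cost: normal capacity gives 57 − 10 = 47; excess capacity gives 33 − 54 = -21. Stays. ✓
Beliefs are Bayes-consistent on-path and both types best-respond.

Yes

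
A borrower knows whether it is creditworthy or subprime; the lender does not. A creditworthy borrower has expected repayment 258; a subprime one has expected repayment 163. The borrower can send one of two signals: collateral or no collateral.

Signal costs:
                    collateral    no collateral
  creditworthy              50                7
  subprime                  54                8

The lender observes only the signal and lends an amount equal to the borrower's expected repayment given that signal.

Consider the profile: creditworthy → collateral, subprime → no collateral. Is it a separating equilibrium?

Under separation the lender infers type exactly: collateral → creditworthy (pays 258), no collateral → subprime (pays 163).
Creditworthy: collateral gives 258 − 50 = 208; no collateral gives 163 − 7 = 156. No deviation. ✓
Subprime: no collateral gives 163 − 8 = 155; collateral gives 258 − 54 = 204. Would deviate. ✗

No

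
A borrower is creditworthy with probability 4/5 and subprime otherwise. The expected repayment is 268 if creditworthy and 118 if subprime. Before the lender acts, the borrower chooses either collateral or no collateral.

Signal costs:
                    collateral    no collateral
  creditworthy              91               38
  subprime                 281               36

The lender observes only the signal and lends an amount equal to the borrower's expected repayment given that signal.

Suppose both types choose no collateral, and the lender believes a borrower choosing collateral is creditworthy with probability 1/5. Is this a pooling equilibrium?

On the equilibrium path (no collateral) the lender holds the prior 4/5 and pays 4/5·268 + 1/5·118 = 238. Off-path (collateral) belief 1/5 gives 1/5·268 + 4/5·118 = 148.
Creditworthy: no collateral gives 238 − 38 = 200; collateral gives 148 − 91 = 57. Stays. ✓
Subprime: no collateral gives 238 − 36 = 202; collateral gives 148 − 281 = -133. Stays. ✓
Beliefs are Bayes-consistent on-path and both types best-respond.

Yes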